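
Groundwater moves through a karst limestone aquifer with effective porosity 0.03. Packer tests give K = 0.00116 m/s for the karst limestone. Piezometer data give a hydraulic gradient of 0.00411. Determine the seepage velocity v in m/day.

Convert K: 0.00116 m/s × 86400 = 100.2 m/day.
Hydraulic gradient i = 0.00411.
Darcy flux q = K · i = 100.2 × 0.004110 = 0.4119 m/day.
Seepage velocity v = q / n_e = 0.4119 / 0.03 = 13.73 m/day.

13.7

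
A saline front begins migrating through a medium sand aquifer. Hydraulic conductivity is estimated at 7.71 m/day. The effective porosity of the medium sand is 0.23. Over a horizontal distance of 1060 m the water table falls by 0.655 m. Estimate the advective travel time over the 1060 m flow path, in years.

Hydraulic gradient i = Δh / L = 0.655 / 1060 = 0.0006179.
Darcy flux q = K · i = 7.710 × 0.0006179 = 0.004764 m/day.
Seepage velocity v = q / n_e = 0.004764 / 0.23 = 0.02071 m/day.
Travel time t = L / v = 1060 / 0.02071 = 51173 days = 140.1 years.

140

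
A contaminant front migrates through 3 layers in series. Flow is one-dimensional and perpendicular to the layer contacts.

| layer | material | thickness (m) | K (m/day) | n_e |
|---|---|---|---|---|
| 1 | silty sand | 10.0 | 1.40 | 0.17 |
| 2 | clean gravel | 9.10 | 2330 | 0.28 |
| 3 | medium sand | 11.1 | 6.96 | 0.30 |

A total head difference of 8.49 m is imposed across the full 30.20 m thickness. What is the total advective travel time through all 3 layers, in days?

With flow normal to the layers, continuity requires the same specific discharge q through every layer.
Σ(b_i/K_i) = 10.0/1.40 + 9.10/2330 + 11.1/6.96 = 8.742 d.
q = Δh / Σ(b_i/K_i) = 8.49 / 8.742 = 0.9712 m/day.
In each layer the seepage velocity is v_i = q/n_i, so the layer transit time is t_i = b_i·n_i / q:
  layer 1 (silty sand): t_1 = 10.0 × 0.17 / 0.9712 = 1.750 d
  layer 2 (clean gravel): t_2 = 9.10 × 0.28 / 0.9712 = 2.624 d
  layer 3 (medium sand): t_3 = 11.1 × 0.30 / 0.9712 = 3.429 d
Total t = Σ t_i = 7.803 days.

7.80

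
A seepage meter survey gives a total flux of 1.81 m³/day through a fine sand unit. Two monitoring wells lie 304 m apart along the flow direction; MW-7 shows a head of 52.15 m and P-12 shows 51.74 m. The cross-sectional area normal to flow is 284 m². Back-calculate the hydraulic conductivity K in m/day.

4.73

Hydraulic gradient i = (52.15 − 51.74) / 304 = 0.41 / 304 = 0.001349.
From Q = K·A·i, K = Q / (A·i) = 1.81 / (284.0 × 0.001349) = 4.726 m/day.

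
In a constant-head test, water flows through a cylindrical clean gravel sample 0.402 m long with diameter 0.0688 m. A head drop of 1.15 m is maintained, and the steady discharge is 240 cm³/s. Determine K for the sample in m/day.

1950

Cross-sectional area A = π·(d/2)² = π × (0.0688/2)² = 0.003718 m².
Convert discharge: 240 cm³/s = 0.0002400 m³/s.
Darcy's law rearranged: K = Q·L / (A·Δh) = 0.0002400 × 0.402 / (0.003718 × 1.15) = 0.02257 m/s = 1950 m/day.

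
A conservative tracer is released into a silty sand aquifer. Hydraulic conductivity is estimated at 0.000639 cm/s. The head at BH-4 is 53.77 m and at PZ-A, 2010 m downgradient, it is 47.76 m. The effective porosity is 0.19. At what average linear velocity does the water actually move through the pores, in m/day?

0.00869

Convert K: 0.000639 cm/s × 864 = 0.5521 m/day.
Hydraulic gradient i = (53.77 − 47.76) / 2010 = 6.01 / 2010 = 0.002990.
Darcy flux q = K · i = 0.5521 × 0.002990 = 0.001651 m/day.
Seepage velocity v = q / n_e = 0.001651 / 0.19 = 0.008688 m/day.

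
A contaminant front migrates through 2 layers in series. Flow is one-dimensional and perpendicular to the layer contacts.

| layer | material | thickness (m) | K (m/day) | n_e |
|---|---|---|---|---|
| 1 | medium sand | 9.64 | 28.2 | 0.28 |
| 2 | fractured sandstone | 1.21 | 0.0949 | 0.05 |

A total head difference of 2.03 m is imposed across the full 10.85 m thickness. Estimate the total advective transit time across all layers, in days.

With flow normal to the layers, continuity requires the same specific discharge q through every layer.
Σ(b_i/K_i) = 9.64/28.2 + 1.21/0.0949 = 13.09 d.
q = Δh / Σ(b_i/K_i) = 2.03 / 13.09 = 0.1551 m/day.
In each layer the seepage velocity is v_i = q/n_i, so the layer transit time is t_i = b_i·n_i / q:
  layer 1 (medium sand): t_1 = 9.64 × 0.28 / 0.1551 = 17.41 d
  layer 2 (fractured sandstone): t_2 = 1.21 × 0.05 / 0.1551 = 0.3902 d
Total t = Σ t_i = 17.80 days.

17.8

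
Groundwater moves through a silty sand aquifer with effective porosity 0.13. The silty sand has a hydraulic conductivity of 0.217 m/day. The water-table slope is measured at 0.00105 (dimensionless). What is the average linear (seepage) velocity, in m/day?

0.00175

Hydraulic gradient i = 0.00105.
Darcy flux q = K · i = 0.2170 × 0.001050 = 0.0002278 m/day.
Seepage velocity v = q / n_e = 0.0002278 / 0.13 = 0.001753 m/day.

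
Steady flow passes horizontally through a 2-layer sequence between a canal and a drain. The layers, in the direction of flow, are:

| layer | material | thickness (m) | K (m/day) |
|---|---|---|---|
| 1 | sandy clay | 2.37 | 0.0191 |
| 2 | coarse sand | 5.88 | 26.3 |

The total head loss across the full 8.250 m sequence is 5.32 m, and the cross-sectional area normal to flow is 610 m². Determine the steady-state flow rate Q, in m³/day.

26.1

Flow is perpendicular to layering, so the layers act in series and the equivalent K is the thickness-weighted harmonic mean.
Total thickness L = 2.37 + 5.88 = 8.250 m.
Σ(b_i/K_i) = 2.37/0.0191 + 5.88/26.3 = 124.3 d.
K_eq = L / Σ(b_i/K_i) = 8.250 / 124.3 = 0.06637 m/day.
Q = K_eq · A · (Δh/L) = 0.06637 × 610 × (5.32/8.250) = 26.11 m³/day.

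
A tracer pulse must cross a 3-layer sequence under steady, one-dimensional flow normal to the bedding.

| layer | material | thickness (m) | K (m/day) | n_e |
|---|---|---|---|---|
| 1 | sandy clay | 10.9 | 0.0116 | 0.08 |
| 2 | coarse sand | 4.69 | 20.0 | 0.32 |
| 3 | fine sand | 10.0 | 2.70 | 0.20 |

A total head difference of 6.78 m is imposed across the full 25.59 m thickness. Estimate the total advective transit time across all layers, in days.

With flow normal to the layers, continuity requires the same specific discharge q through every layer.
Σ(b_i/K_i) = 10.9/0.0116 + 4.69/20.0 + 10.0/2.70 = 943.6 d.
q = Δh / Σ(b_i/K_i) = 6.78 / 943.6 = 0.007185 m/day.
In each layer the seepage velocity is v_i = q/n_i, so the layer transit time is t_i = b_i·n_i / q:
  layer 1 (sandy clay): t_1 = 10.9 × 0.08 / 0.007185 = 121.4 d
  layer 2 (coarse sand): t_2 = 4.69 × 0.32 / 0.007185 = 208.9 d
  layer 3 (fine sand): t_3 = 10.0 × 0.20 / 0.007185 = 278.3 d
Total t = Σ t_i = 608.6 days.

609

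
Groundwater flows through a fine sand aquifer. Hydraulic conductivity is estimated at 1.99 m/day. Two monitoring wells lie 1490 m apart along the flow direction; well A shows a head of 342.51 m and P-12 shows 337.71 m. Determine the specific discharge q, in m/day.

0.00641

Hydraulic gradient i = (342.51 − 337.71) / 1490 = 4.8 / 1490 = 0.003221.
Specific discharge q = K · i = 1.990 × 0.003221 = 0.006411 m/day.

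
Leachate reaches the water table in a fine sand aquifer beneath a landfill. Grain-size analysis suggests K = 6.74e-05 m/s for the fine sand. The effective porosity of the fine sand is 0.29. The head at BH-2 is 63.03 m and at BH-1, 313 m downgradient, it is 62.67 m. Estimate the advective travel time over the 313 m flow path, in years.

Convert K: 6.74e-05 m/s × 86400 = 5.823 m/day.
Hydraulic gradient i = (63.03 − 62.67) / 313 = 0.36 / 313 = 0.001150.
Darcy flux q = K · i = 5.823 × 0.001150 = 0.006698 m/day.
Seepage velocity v = q / n_e = 0.006698 / 0.29 = 0.02310 m/day.
Travel time t = L / v = 313 / 0.02310 = 13552 days = 37.10 years.

37.1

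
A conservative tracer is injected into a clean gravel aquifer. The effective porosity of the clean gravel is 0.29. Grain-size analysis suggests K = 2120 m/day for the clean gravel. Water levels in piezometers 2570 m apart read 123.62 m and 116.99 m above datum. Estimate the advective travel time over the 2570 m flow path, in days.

Hydraulic gradient i = (123.62 − 116.99) / 2570 = 6.63 / 2570 = 0.002580.
Darcy flux q = K · i = 2120 × 0.002580 = 5.469 m/day.
Seepage velocity v = q / n_e = 5.469 / 0.29 = 18.86 m/day.
Travel time t = L / v = 2570 / 18.86 = 136.3 days.

136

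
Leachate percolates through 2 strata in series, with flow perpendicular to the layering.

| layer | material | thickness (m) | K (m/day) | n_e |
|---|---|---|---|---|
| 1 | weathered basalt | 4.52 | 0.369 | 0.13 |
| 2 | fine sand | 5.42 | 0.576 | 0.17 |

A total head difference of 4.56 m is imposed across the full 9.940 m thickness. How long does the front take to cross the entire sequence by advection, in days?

With flow normal to the layers, continuity requires the same specific discharge q through every layer.
Σ(b_i/K_i) = 4.52/0.369 + 5.42/0.576 = 21.66 d.
q = Δh / Σ(b_i/K_i) = 4.56 / 21.66 = 0.2105 m/day.
In each layer the seepage velocity is v_i = q/n_i, so the layer transit time is t_i = b_i·n_i / q:
  layer 1 (weathered basalt): t_1 = 4.52 × 0.13 / 0.2105 = 2.791 d
  layer 2 (fine sand): t_2 = 5.42 × 0.17 / 0.2105 = 4.376 d
Total t = Σ t_i = 7.167 days.

7.17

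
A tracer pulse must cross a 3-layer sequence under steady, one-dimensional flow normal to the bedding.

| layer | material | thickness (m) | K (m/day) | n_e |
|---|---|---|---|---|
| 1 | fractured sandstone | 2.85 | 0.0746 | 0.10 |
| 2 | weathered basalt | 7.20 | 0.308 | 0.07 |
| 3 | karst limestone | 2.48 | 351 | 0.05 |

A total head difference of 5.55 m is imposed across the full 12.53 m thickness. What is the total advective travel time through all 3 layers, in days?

With flow normal to the layers, continuity requires the same specific discharge q through every layer.
Σ(b_i/K_i) = 2.85/0.0746 + 7.20/0.308 + 2.48/351 = 61.59 d.
q = Δh / Σ(b_i/K_i) = 5.55 / 61.59 = 0.09012 m/day.
In each layer the seepage velocity is v_i = q/n_i, so the layer transit time is t_i = b_i·n_i / q:
  layer 1 (fractured sandstone): t_1 = 2.85 × 0.10 / 0.09012 = 3.163 d
  layer 2 (weathered basalt): t_2 = 7.20 × 0.07 / 0.09012 = 5.593 d
  layer 3 (karst limestone): t_3 = 2.48 × 0.05 / 0.09012 = 1.376 d
Total t = Σ t_i = 10.13 days.

10.1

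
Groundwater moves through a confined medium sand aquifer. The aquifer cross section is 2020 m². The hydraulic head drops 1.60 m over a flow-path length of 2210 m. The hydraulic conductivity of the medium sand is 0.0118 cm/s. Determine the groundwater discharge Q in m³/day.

Convert K: 0.0118 cm/s × 864 = 10.20 m/day.
Hydraulic gradient i = Δh / L = 1.60 / 2210 = 0.0007240.
Darcy's law: Q = K · A · i = 10.20 × 2020 × 0.0007240 = 14.91 m³/day.

14.9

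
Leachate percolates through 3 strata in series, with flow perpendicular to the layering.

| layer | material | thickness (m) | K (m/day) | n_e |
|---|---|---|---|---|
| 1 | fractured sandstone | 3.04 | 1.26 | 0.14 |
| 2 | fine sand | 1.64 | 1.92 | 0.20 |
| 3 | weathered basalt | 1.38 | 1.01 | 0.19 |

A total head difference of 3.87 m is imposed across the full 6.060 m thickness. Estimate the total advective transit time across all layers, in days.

With flow normal to the layers, continuity requires the same specific discharge q through every layer.
Σ(b_i/K_i) = 3.04/1.26 + 1.64/1.92 + 1.38/1.01 = 4.633 d.
q = Δh / Σ(b_i/K_i) = 3.87 / 4.633 = 0.8353 m/day.
In each layer the seepage velocity is v_i = q/n_i, so the layer transit time is t_i = b_i·n_i / q:
  layer 1 (fractured sandstone): t_1 = 3.04 × 0.14 / 0.8353 = 0.5095 d
  layer 2 (fine sand): t_2 = 1.64 × 0.20 / 0.8353 = 0.3927 d
  layer 3 (weathered basalt): t_3 = 1.38 × 0.19 / 0.8353 = 0.3139 d
Total t = Σ t_i = 1.216 days.

1.22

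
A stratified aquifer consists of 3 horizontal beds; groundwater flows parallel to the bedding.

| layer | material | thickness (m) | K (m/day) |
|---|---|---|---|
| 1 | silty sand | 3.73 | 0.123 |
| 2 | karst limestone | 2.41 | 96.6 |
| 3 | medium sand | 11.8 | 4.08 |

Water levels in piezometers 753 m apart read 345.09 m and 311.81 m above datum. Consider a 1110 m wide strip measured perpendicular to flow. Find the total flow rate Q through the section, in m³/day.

13800

Flow is parallel to layering, so each bed carries its own Darcy discharge and the transmissivities add.
Σ(K_i·b_i) = 0.123×3.73 + 96.6×2.41 + 4.08×11.8 = 281.4 m²/day.
Hydraulic gradient i = (345.09 − 311.81) / 753 = 33.28 / 753 = 0.04420.
Q = Σ(K_i·b_i) · W · i = 281.4 × 1110 × 0.04420 = 13805 m³/day.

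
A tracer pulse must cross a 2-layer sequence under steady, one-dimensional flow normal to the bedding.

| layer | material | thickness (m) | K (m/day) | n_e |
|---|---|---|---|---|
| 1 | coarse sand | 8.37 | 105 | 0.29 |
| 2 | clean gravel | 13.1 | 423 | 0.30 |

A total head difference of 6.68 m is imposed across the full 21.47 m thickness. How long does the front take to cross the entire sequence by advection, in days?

With flow normal to the layers, continuity requires the same specific discharge q through every layer.
Σ(b_i/K_i) = 8.37/105 + 13.1/423 = 0.1107 d.
q = Δh / Σ(b_i/K_i) = 6.68 / 0.1107 = 60.35 m/day.
In each layer the seepage velocity is v_i = q/n_i, so the layer transit time is t_i = b_i·n_i / q:
  layer 1 (coarse sand): t_1 = 8.37 × 0.29 / 60.35 = 0.04022 d
  layer 2 (clean gravel): t_2 = 13.1 × 0.30 / 60.35 = 0.06512 d
Total t = Σ t_i = 0.1053 days.

0.105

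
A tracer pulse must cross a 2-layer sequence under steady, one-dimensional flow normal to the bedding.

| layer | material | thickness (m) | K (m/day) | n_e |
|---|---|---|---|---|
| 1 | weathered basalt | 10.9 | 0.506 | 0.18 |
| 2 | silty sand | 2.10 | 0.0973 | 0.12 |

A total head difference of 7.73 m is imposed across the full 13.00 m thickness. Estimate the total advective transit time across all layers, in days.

12.4

With flow normal to the layers, continuity requires the same specific discharge q through every layer.
Σ(b_i/K_i) = 10.9/0.506 + 2.10/0.0973 = 43.12 d.
q = Δh / Σ(b_i/K_i) = 7.73 / 43.12 = 0.1792 m/day.
In each layer the seepage velocity is v_i = q/n_i, so the layer transit time is t_i = b_i·n_i / q:
  layer 1 (weathered basalt): t_1 = 10.9 × 0.18 / 0.1792 = 10.95 d
  layer 2 (silty sand): t_2 = 2.10 × 0.12 / 0.1792 = 1.406 d
Total t = Σ t_i = 12.35 days.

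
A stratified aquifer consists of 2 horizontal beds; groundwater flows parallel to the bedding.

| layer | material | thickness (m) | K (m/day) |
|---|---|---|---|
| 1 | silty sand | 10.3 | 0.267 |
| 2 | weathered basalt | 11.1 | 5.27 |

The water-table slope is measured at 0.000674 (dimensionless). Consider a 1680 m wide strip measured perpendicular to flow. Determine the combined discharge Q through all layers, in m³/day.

Flow is parallel to layering, so each bed carries its own Darcy discharge and the transmissivities add.
Σ(K_i·b_i) = 0.267×10.3 + 5.27×11.1 = 61.25 m²/day.
Hydraulic gradient i = 0.000674.
Q = Σ(K_i·b_i) · W · i = 61.25 × 1680 × 0.0006740 = 69.35 m³/day.

69.4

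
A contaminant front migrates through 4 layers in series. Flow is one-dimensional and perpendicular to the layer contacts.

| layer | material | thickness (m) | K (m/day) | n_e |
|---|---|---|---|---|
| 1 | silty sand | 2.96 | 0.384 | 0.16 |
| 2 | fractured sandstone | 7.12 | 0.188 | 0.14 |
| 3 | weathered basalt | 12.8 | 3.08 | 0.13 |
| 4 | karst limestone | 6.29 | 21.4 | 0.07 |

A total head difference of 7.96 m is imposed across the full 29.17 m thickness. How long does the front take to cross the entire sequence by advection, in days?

22.5

With flow normal to the layers, continuity requires the same specific discharge q through every layer.
Σ(b_i/K_i) = 2.96/0.384 + 7.12/0.188 + 12.8/3.08 + 6.29/21.4 = 50.03 d.
q = Δh / Σ(b_i/K_i) = 7.96 / 50.03 = 0.1591 m/day.
In each layer the seepage velocity is v_i = q/n_i, so the layer transit time is t_i = b_i·n_i / q:
  layer 1 (silty sand): t_1 = 2.96 × 0.16 / 0.1591 = 2.977 d
  layer 2 (fractured sandstone): t_2 = 7.12 × 0.14 / 0.1591 = 6.265 d
  layer 3 (weathered basalt): t_3 = 12.8 × 0.13 / 0.1591 = 10.46 d
  layer 4 (karst limestone): t_4 = 6.29 × 0.07 / 0.1591 = 2.767 d
Total t = Σ t_i = 22.47 days.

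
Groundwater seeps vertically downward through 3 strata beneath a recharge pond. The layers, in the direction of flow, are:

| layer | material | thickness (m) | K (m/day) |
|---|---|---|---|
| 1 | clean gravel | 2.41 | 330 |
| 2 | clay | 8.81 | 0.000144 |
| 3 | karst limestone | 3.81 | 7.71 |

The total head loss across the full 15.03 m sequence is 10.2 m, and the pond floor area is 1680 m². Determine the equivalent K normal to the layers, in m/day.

0.000246

Flow is perpendicular to layering, so the layers act in series and the equivalent K is the thickness-weighted harmonic mean.
Total thickness L = 2.41 + 8.81 + 3.81 = 15.03 m.
Σ(b_i/K_i) = 2.41/330 + 8.81/0.000144 + 3.81/7.71 = 61181 d.
K_eq = L / Σ(b_i/K_i) = 15.03 / 61181 = 0.0002457 m/day.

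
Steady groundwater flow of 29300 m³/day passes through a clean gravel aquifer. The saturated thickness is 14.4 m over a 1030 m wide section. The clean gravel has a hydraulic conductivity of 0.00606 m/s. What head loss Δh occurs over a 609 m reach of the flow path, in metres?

2.30

Convert K: 0.00606 m/s × 86400 = 523.6 m/day.
Cross-sectional area A = 1030 × 14.4 = 14832 m².
From Q = K·A·i, i = Q / (K·A) = 29300 / (523.6 × 14832) = 0.003773.
Head loss Δh = i · L = 0.003773 × 609 = 2.298 m.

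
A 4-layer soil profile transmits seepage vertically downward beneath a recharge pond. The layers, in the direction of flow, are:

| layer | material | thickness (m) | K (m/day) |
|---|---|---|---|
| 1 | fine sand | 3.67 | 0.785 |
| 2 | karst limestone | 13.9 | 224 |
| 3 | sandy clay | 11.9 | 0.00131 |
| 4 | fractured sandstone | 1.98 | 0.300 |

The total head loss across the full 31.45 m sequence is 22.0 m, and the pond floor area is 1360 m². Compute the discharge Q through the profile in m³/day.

Flow is perpendicular to layering, so the layers act in series and the equivalent K is the thickness-weighted harmonic mean.
Total thickness L = 3.67 + 13.9 + 11.9 + 1.98 = 31.45 m.
Σ(b_i/K_i) = 3.67/0.785 + 13.9/224 + 11.9/0.00131 + 1.98/0.300 = 9095 d.
K_eq = L / Σ(b_i/K_i) = 31.45 / 9095 = 0.003458 m/day.
Q = K_eq · A · (Δh/L) = 0.003458 × 1360 × (22.0/31.45) = 3.290 m³/day.

3.29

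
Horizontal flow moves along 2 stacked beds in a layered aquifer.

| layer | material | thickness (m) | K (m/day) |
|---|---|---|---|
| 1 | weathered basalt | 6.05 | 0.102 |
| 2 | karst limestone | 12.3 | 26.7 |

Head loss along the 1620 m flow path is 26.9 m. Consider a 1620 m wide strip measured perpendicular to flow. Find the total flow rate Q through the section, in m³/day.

Flow is parallel to layering, so each bed carries its own Darcy discharge and the transmissivities add.
Σ(K_i·b_i) = 0.102×6.05 + 26.7×12.3 = 329.0 m²/day.
Hydraulic gradient i = Δh / L = 26.9 / 1620 = 0.01660.
Q = Σ(K_i·b_i) · W · i = 329.0 × 1620 × 0.01660 = 8851 m³/day.

8850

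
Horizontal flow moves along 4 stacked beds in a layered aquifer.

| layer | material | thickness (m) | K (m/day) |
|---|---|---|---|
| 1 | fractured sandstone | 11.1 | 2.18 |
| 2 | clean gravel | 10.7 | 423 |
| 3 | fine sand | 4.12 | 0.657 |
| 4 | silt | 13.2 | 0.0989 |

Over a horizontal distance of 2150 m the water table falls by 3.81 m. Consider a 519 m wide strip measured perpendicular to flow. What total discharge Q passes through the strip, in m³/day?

Flow is parallel to layering, so each bed carries its own Darcy discharge and the transmissivities add.
Σ(K_i·b_i) = 2.18×11.1 + 423×10.7 + 0.657×4.12 + 0.0989×13.2 = 4554 m²/day.
Hydraulic gradient i = Δh / L = 3.81 / 2150 = 0.001772.
Q = Σ(K_i·b_i) · W · i = 4554 × 519 × 0.001772 = 4189 m³/day.

4190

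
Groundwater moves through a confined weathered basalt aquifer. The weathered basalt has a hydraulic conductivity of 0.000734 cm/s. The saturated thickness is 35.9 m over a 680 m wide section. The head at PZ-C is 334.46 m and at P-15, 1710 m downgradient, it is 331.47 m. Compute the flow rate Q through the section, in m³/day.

27.1

Convert K: 0.000734 cm/s × 864 = 0.6342 m/day.
Cross-sectional area A = 680 × 35.9 = 24412 m².
Hydraulic gradient i = (334.46 − 331.47) / 1710 = 2.99 / 1710 = 0.001749.
Darcy's law: Q = K · A · i = 0.6342 × 24412 × 0.001749 = 27.07 m³/day.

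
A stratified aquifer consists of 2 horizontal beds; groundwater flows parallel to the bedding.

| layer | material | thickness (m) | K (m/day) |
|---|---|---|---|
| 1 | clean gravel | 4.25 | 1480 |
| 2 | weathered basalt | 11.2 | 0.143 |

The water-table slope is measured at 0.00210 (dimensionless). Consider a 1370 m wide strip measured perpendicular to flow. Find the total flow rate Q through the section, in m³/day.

Flow is parallel to layering, so each bed carries its own Darcy discharge and the transmissivities add.
Σ(K_i·b_i) = 1480×4.25 + 0.143×11.2 = 6292 m²/day.
Hydraulic gradient i = 0.00210.
Q = Σ(K_i·b_i) · W · i = 6292 × 1370 × 0.002100 = 18101 m³/day.

18100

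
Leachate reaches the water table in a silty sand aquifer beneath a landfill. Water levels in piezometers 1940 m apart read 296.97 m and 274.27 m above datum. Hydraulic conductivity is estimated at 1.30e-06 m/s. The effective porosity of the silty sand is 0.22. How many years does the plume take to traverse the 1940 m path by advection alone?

889

Convert K: 1.30e-06 m/s × 86400 = 0.1123 m/day.
Hydraulic gradient i = (296.97 − 274.27) / 1940 = 22.7 / 1940 = 0.01170.
Darcy flux q = K · i = 0.1123 × 0.01170 = 0.001314 m/day.
Seepage velocity v = q / n_e = 0.001314 / 0.22 = 0.005974 m/day.
Travel time t = L / v = 1940 / 0.005974 = 3.247e+05 days = 889.1 years.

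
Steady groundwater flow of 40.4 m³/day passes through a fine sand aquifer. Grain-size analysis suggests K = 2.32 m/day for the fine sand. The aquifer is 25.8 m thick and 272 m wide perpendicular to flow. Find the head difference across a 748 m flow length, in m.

1.86

Cross-sectional area A = 272 × 25.8 = 7018 m².
From Q = K·A·i, i = Q / (K·A) = 40.4 / (2.320 × 7018) = 0.002481.
Head loss Δh = i · L = 0.002481 × 748 = 1.856 m.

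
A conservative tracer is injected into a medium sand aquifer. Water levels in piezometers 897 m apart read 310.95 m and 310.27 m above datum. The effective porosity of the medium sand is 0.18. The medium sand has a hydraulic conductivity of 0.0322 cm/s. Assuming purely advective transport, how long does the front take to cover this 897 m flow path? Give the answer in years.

Convert K: 0.0322 cm/s × 864 = 27.82 m/day.
Hydraulic gradient i = (310.95 − 310.27) / 897 = 0.68 / 897 = 0.0007581.
Darcy flux q = K · i = 27.82 × 0.0007581 = 0.02109 m/day.
Seepage velocity v = q / n_e = 0.02109 / 0.18 = 0.1172 m/day.
Travel time t = L / v = 897 / 0.1172 = 7656 days = 20.96 years.

21.0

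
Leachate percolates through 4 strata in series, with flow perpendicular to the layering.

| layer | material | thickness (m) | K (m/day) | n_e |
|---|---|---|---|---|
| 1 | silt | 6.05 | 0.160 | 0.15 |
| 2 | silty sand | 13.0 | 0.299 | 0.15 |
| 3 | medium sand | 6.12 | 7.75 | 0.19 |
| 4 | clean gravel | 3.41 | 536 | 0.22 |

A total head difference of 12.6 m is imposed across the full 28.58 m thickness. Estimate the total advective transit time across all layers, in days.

31.1

With flow normal to the layers, continuity requires the same specific discharge q through every layer.
Σ(b_i/K_i) = 6.05/0.160 + 13.0/0.299 + 6.12/7.75 + 3.41/536 = 82.09 d.
q = Δh / Σ(b_i/K_i) = 12.6 / 82.09 = 0.1535 m/day.
In each layer the seepage velocity is v_i = q/n_i, so the layer transit time is t_i = b_i·n_i / q:
  layer 1 (silt): t_1 = 6.05 × 0.15 / 0.1535 = 5.912 d
  layer 2 (silty sand): t_2 = 13.0 × 0.15 / 0.1535 = 12.70 d
  layer 3 (medium sand): t_3 = 6.12 × 0.19 / 0.1535 = 7.575 d
  layer 4 (clean gravel): t_4 = 3.41 × 0.22 / 0.1535 = 4.887 d
Total t = Σ t_i = 31.08 days.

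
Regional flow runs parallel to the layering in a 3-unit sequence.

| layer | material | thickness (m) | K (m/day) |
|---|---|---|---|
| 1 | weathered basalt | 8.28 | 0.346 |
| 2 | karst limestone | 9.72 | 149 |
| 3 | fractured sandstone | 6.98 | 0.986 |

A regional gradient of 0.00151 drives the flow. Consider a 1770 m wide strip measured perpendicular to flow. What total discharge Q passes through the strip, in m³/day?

3900

Flow is parallel to layering, so each bed carries its own Darcy discharge and the transmissivities add.
Σ(K_i·b_i) = 0.346×8.28 + 149×9.72 + 0.986×6.98 = 1458 m²/day.
Hydraulic gradient i = 0.00151.
Q = Σ(K_i·b_i) · W · i = 1458 × 1770 × 0.001510 = 3897 m³/day.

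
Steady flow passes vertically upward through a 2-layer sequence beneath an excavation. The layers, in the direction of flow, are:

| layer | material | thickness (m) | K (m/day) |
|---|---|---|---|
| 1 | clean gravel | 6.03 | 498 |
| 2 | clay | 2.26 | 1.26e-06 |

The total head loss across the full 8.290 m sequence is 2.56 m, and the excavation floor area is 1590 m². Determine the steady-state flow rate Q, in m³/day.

0.00227

Flow is perpendicular to layering, so the layers act in series and the equivalent K is the thickness-weighted harmonic mean.
Total thickness L = 6.03 + 2.26 = 8.290 m.
Σ(b_i/K_i) = 6.03/498 + 2.26/1.26e-06 = 1.794e+06 d.
K_eq = L / Σ(b_i/K_i) = 8.290 / 1.794e+06 = 4.622e-06 m/day.
Q = K_eq · A · (Δh/L) = 4.622e-06 × 1590 × (2.56/8.290) = 0.002269 m³/day.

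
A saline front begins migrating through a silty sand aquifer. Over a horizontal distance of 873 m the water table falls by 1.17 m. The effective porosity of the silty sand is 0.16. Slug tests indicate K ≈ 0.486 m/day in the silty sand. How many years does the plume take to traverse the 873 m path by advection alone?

587

Hydraulic gradient i = Δh / L = 1.17 / 873 = 0.001340.
Darcy flux q = K · i = 0.4860 × 0.001340 = 0.0006513 m/day.
Seepage velocity v = q / n_e = 0.0006513 / 0.16 = 0.004071 m/day.
Travel time t = L / v = 873 / 0.004071 = 2.145e+05 days = 587.1 years.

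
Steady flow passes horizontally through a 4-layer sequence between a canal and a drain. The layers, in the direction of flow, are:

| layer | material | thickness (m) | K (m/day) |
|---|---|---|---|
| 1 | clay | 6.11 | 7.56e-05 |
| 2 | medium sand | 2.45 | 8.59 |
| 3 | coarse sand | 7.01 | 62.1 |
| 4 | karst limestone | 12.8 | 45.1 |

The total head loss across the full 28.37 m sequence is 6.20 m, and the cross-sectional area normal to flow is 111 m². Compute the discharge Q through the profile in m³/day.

Flow is perpendicular to layering, so the layers act in series and the equivalent K is the thickness-weighted harmonic mean.
Total thickness L = 6.11 + 2.45 + 7.01 + 12.8 = 28.37 m.
Σ(b_i/K_i) = 6.11/7.56e-05 + 2.45/8.59 + 7.01/62.1 + 12.8/45.1 = 80821 d.
K_eq = L / Σ(b_i/K_i) = 28.37 / 80821 = 0.0003510 m/day.
Q = K_eq · A · (Δh/L) = 0.0003510 × 111 × (6.20/28.37) = 0.008515 m³/day.

0.00852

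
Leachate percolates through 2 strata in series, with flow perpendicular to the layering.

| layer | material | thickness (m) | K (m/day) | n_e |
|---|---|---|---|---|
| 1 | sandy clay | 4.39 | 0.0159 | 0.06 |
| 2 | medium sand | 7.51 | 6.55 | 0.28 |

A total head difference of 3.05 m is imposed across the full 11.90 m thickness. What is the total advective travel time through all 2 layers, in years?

0.589

With flow normal to the layers, continuity requires the same specific discharge q through every layer.
Σ(b_i/K_i) = 4.39/0.0159 + 7.51/6.55 = 277.2 d.
q = Δh / Σ(b_i/K_i) = 3.05 / 277.2 = 0.01100 m/day.
In each layer the seepage velocity is v_i = q/n_i, so the layer transit time is t_i = b_i·n_i / q:
  layer 1 (sandy clay): t_1 = 4.39 × 0.06 / 0.01100 = 23.94 d
  layer 2 (medium sand): t_2 = 7.51 × 0.28 / 0.01100 = 191.1 d
Total t = Σ t_i = 215.1 days = 0.5889 years.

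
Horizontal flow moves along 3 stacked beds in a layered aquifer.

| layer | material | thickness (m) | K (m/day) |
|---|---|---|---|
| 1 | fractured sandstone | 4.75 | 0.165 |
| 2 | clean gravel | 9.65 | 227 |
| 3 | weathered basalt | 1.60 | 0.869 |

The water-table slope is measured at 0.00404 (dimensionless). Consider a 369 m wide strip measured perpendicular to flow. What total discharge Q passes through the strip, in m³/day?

3270

Flow is parallel to layering, so each bed carries its own Darcy discharge and the transmissivities add.
Σ(K_i·b_i) = 0.165×4.75 + 227×9.65 + 0.869×1.60 = 2193 m²/day.
Hydraulic gradient i = 0.00404.
Q = Σ(K_i·b_i) · W · i = 2193 × 369 × 0.004040 = 3269 m³/day.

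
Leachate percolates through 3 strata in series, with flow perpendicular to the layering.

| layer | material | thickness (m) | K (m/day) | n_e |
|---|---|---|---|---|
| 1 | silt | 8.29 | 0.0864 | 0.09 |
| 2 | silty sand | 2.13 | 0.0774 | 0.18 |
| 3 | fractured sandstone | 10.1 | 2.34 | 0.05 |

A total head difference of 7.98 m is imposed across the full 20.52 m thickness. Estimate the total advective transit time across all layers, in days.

With flow normal to the layers, continuity requires the same specific discharge q through every layer.
Σ(b_i/K_i) = 8.29/0.0864 + 2.13/0.0774 + 10.1/2.34 = 127.8 d.
q = Δh / Σ(b_i/K_i) = 7.98 / 127.8 = 0.06245 m/day.
In each layer the seepage velocity is v_i = q/n_i, so the layer transit time is t_i = b_i·n_i / q:
  layer 1 (silt): t_1 = 8.29 × 0.09 / 0.06245 = 11.95 d
  layer 2 (silty sand): t_2 = 2.13 × 0.18 / 0.06245 = 6.139 d
  layer 3 (fractured sandstone): t_3 = 10.1 × 0.05 / 0.06245 = 8.087 d
Total t = Σ t_i = 26.17 days.

26.2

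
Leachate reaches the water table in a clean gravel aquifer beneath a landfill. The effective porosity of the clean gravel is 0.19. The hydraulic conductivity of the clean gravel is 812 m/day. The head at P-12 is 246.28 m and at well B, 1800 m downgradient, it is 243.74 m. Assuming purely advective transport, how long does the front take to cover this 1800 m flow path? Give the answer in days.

298

Hydraulic gradient i = (246.28 − 243.74) / 1800 = 2.54 / 1800 = 0.001411.
Darcy flux q = K · i = 812.0 × 0.001411 = 1.146 m/day.
Seepage velocity v = q / n_e = 1.146 / 0.19 = 6.031 m/day.
Travel time t = L / v = 1800 / 6.031 = 298.5 days.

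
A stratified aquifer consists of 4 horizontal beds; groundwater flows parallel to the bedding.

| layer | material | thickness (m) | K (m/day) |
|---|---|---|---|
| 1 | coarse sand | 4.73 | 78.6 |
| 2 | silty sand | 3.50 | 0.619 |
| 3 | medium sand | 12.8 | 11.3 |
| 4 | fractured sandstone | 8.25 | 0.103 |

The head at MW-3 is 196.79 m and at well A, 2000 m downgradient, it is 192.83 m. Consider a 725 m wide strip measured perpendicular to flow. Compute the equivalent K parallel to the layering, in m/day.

Flow is parallel to layering, so each bed carries its own Darcy discharge and the transmissivities add.
Σ(K_i·b_i) = 78.6×4.73 + 0.619×3.50 + 11.3×12.8 + 0.103×8.25 = 519.4 m²/day.
Total thickness b = 29.28 m, so K_eq = Σ(K_i·b_i)/b = 17.74 m/day.

17.7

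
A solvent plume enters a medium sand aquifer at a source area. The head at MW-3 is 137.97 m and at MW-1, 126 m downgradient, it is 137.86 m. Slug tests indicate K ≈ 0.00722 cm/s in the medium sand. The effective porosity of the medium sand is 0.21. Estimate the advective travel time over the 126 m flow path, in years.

13.3

Convert K: 0.00722 cm/s × 864 = 6.238 m/day.
Hydraulic gradient i = (137.97 − 137.86) / 126 = 0.11 / 126 = 0.0008730.
Darcy flux q = K · i = 6.238 × 0.0008730 = 0.005446 m/day.
Seepage velocity v = q / n_e = 0.005446 / 0.21 = 0.02593 m/day.
Travel time t = L / v = 126 / 0.02593 = 4859 days = 13.30 years.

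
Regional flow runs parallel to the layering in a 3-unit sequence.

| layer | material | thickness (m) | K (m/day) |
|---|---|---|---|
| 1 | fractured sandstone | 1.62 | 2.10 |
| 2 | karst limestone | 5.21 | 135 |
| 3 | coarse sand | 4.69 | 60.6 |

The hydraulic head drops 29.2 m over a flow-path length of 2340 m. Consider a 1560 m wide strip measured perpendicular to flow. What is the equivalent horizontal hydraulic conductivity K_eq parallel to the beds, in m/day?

Flow is parallel to layering, so each bed carries its own Darcy discharge and the transmissivities add.
Σ(K_i·b_i) = 2.10×1.62 + 135×5.21 + 60.6×4.69 = 991.0 m²/day.
Total thickness b = 11.52 m, so K_eq = Σ(K_i·b_i)/b = 86.02 m/day.

86.0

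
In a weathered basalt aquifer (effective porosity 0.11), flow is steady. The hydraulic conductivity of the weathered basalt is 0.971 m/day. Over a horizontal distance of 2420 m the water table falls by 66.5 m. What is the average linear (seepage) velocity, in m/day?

0.243

Hydraulic gradient i = Δh / L = 66.5 / 2420 = 0.02748.
Darcy flux q = K · i = 0.9710 × 0.02748 = 0.02668 m/day.
Seepage velocity v = q / n_e = 0.02668 / 0.11 = 0.2426 m/day.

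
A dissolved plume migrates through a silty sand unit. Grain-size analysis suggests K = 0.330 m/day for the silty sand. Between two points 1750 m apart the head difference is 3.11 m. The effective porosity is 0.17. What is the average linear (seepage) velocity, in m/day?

0.00345

Hydraulic gradient i = Δh / L = 3.11 / 1750 = 0.001777.
Darcy flux q = K · i = 0.3300 × 0.001777 = 0.0005865 m/day.
Seepage velocity v = q / n_e = 0.0005865 / 0.17 = 0.003450 m/day.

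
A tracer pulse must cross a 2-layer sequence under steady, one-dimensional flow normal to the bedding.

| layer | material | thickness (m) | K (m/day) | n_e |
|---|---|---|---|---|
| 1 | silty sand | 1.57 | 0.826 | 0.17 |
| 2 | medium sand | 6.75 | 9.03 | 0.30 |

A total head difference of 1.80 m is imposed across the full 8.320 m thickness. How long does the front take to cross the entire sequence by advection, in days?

3.37

With flow normal to the layers, continuity requires the same specific discharge q through every layer.
Σ(b_i/K_i) = 1.57/0.826 + 6.75/9.03 = 2.648 d.
q = Δh / Σ(b_i/K_i) = 1.80 / 2.648 = 0.6797 m/day.
In each layer the seepage velocity is v_i = q/n_i, so the layer transit time is t_i = b_i·n_i / q:
  layer 1 (silty sand): t_1 = 1.57 × 0.17 / 0.6797 = 0.3927 d
  layer 2 (medium sand): t_2 = 6.75 × 0.30 / 0.6797 = 2.979 d
Total t = Σ t_i = 3.372 days.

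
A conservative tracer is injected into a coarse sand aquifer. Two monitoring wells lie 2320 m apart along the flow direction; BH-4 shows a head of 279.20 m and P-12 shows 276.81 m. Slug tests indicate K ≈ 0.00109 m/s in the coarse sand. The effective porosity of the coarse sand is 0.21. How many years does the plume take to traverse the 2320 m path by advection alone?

13.7

Convert K: 0.00109 m/s × 86400 = 94.18 m/day.
Hydraulic gradient i = (279.20 − 276.81) / 2320 = 2.39 / 2320 = 0.001030.
Darcy flux q = K · i = 94.18 × 0.001030 = 0.09702 m/day.
Seepage velocity v = q / n_e = 0.09702 / 0.21 = 0.4620 m/day.
Travel time t = L / v = 2320 / 0.4620 = 5022 days = 13.75 years.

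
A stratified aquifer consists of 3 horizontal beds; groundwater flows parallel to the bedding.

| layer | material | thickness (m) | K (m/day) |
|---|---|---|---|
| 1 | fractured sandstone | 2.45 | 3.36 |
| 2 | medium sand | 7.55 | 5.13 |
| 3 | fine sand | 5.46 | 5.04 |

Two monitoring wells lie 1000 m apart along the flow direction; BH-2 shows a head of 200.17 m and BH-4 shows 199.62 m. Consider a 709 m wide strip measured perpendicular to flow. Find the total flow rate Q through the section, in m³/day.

Flow is parallel to layering, so each bed carries its own Darcy discharge and the transmissivities add.
Σ(K_i·b_i) = 3.36×2.45 + 5.13×7.55 + 5.04×5.46 = 74.48 m²/day.
Hydraulic gradient i = (200.17 − 199.62) / 1000 = 0.55 / 1000 = 0.0005500.
Q = Σ(K_i·b_i) · W · i = 74.48 × 709 × 0.0005500 = 29.04 m³/day.

29.0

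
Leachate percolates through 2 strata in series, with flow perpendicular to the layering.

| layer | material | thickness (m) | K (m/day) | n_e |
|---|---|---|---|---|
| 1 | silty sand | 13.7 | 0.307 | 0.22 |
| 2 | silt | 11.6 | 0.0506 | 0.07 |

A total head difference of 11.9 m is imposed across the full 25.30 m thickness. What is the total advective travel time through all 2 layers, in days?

88.1

With flow normal to the layers, continuity requires the same specific discharge q through every layer.
Σ(b_i/K_i) = 13.7/0.307 + 11.6/0.0506 = 273.9 d.
q = Δh / Σ(b_i/K_i) = 11.9 / 273.9 = 0.04345 m/day.
In each layer the seepage velocity is v_i = q/n_i, so the layer transit time is t_i = b_i·n_i / q:
  layer 1 (silty sand): t_1 = 13.7 × 0.22 / 0.04345 = 69.37 d
  layer 2 (silt): t_2 = 11.6 × 0.07 / 0.04345 = 18.69 d
Total t = Σ t_i = 88.05 days.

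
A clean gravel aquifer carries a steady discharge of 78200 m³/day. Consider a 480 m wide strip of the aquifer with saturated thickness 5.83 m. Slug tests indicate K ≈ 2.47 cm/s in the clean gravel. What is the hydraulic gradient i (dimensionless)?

0.0131

Convert K: 2.47 cm/s × 864 = 2134 m/day.
Cross-sectional area A = 480 × 5.83 = 2798 m².
From Q = K·A·i, i = Q / (K·A) = 78200 / (2134 × 2798) = 0.01309.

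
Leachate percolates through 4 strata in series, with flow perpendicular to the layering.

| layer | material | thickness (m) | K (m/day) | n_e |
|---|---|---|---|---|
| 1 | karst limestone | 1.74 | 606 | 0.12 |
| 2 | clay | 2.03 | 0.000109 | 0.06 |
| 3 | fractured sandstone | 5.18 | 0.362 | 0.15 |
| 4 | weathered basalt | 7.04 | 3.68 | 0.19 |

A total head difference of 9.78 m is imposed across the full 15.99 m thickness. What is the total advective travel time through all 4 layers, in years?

12.8

With flow normal to the layers, continuity requires the same specific discharge q through every layer.
Σ(b_i/K_i) = 1.74/606 + 2.03/0.000109 + 5.18/0.362 + 7.04/3.68 = 18640 d.
q = Δh / Σ(b_i/K_i) = 9.78 / 18640 = 0.0005247 m/day.
In each layer the seepage velocity is v_i = q/n_i, so the layer transit time is t_i = b_i·n_i / q:
  layer 1 (karst limestone): t_1 = 1.74 × 0.12 / 0.0005247 = 398.0 d
  layer 2 (clay): t_2 = 2.03 × 0.06 / 0.0005247 = 232.1 d
  layer 3 (fractured sandstone): t_3 = 5.18 × 0.15 / 0.0005247 = 1481 d
  layer 4 (weathered basalt): t_4 = 7.04 × 0.19 / 0.0005247 = 2549 d
Total t = Σ t_i = 4660 days = 12.76 years.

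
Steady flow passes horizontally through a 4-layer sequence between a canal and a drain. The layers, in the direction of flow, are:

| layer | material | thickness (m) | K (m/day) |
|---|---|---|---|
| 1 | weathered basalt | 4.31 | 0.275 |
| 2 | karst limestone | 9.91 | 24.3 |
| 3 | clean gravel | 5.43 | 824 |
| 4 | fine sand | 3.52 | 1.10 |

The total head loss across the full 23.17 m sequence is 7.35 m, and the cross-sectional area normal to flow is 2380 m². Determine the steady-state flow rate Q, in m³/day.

Flow is perpendicular to layering, so the layers act in series and the equivalent K is the thickness-weighted harmonic mean.
Total thickness L = 4.31 + 9.91 + 5.43 + 3.52 = 23.17 m.
Σ(b_i/K_i) = 4.31/0.275 + 9.91/24.3 + 5.43/824 + 3.52/1.10 = 19.29 d.
K_eq = L / Σ(b_i/K_i) = 23.17 / 19.29 = 1.201 m/day.
Q = K_eq · A · (Δh/L) = 1.201 × 2380 × (7.35/23.17) = 907.0 m³/day.

907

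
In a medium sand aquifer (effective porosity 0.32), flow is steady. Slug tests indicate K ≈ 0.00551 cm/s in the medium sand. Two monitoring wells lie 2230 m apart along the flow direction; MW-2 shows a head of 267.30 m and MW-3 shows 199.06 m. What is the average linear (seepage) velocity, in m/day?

Convert K: 0.00551 cm/s × 864 = 4.761 m/day.
Hydraulic gradient i = (267.30 − 199.06) / 2230 = 68.24 / 2230 = 0.03060.
Darcy flux q = K · i = 4.761 × 0.03060 = 0.1457 m/day.
Seepage velocity v = q / n_e = 0.1457 / 0.32 = 0.4552 m/day.

0.455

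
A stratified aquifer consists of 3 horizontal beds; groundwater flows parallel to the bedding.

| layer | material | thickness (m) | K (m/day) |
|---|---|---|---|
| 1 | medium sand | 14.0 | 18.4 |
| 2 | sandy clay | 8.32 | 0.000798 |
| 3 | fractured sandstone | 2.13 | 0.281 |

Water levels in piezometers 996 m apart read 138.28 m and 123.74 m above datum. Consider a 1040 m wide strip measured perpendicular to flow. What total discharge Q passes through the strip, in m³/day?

Flow is parallel to layering, so each bed carries its own Darcy discharge and the transmissivities add.
Σ(K_i·b_i) = 18.4×14.0 + 0.000798×8.32 + 0.281×2.13 = 258.2 m²/day.
Hydraulic gradient i = (138.28 − 123.74) / 996 = 14.54 / 996 = 0.01460.
Q = Σ(K_i·b_i) · W · i = 258.2 × 1040 × 0.01460 = 3920 m³/day.

3920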